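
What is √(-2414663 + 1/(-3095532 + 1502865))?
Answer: I*√680556178590473786/530889 ≈ 1553.9*I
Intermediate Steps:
√(-2414663 + 1/(-3095532 + 1502865)) = √(-2414663 + 1/(-1592667)) = √(-2414663 - 1/1592667) = √(-3845754076222/1592667) = I*√680556178590473786/530889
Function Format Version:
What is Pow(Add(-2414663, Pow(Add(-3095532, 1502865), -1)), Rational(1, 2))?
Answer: Mul(Rational(1, 530889), I, Pow(680556178590473786, Rational(1, 2))) ≈ Mul(1553.9, I)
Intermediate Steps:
Pow(Add(-2414663, Pow(Add(-3095532, 1502865), -1)), Rational(1, 2)) = Pow(Add(-2414663, Pow(-1592667, -1)), Rational(1, 2)) = Pow(Add(-2414663, Rational(-1, 1592667)), Rational(1, 2)) = Pow(Rational(-3845754076222, 1592667), Rational(1, 2)) = Mul(Rational(1, 530889), I, Pow(680556178590473786, Rational(1, 2)))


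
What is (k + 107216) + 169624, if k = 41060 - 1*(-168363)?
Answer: 486263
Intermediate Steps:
k = 209423 (k = 41060 + 168363 = 209423)
(k + 107216) + 169624 = (209423 + 107216) + 169624 = 316639 + 169624 = 486263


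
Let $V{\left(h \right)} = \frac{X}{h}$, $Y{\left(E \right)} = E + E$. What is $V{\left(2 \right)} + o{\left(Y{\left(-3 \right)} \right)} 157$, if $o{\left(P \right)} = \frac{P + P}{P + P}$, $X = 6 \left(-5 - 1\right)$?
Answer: $139$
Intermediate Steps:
$Y{\left(E \right)} = 2 E$
$X = -36$ ($X = 6 \left(-6\right) = -36$)
$o{\left(P \right)} = 1$ ($o{\left(P \right)} = \frac{2 P}{2 P} = 2 P \frac{1}{2 P} = 1$)
$V{\left(h \right)} = - \frac{36}{h}$
$V{\left(2 \right)} + o{\left(Y{\left(-3 \right)} \right)} 157 = - \frac{36}{2} + 1 \cdot 157 = \left(-36\right) \frac{1}{2} + 157 = -18 + 157 = 139$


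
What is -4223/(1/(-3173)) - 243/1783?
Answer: 23891449114/1783 ≈ 1.3400e+7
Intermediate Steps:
-4223/(1/(-3173)) - 243/1783 = -4223/(-1/3173) - 243*1/1783 = -4223*(-3173) - 243/1783 = 13399579 - 243/1783 = 23891449114/1783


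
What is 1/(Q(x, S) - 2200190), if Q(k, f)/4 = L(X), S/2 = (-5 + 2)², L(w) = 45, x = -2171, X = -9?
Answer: -1/2200010 ≈ -4.5454e-7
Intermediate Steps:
S = 18 (S = 2*(-5 + 2)² = 2*(-3)² = 2*9 = 18)
Q(k, f) = 180 (Q(k, f) = 4*45 = 180)
1/(Q(x, S) - 2200190) = 1/(180 - 2200190) = 1/(-2200010) = -1/2200010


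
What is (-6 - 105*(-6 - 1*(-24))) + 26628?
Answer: 24732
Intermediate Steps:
(-6 - 105*(-6 - 1*(-24))) + 26628 = (-6 - 105*(-6 + 24)) + 26628 = (-6 - 105*18) + 26628 = (-6 - 1890) + 26628 = -1896 + 26628 = 24732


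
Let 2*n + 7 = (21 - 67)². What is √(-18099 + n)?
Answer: I*√68178/2 ≈ 130.55*I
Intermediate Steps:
n = 2109/2 (n = -7/2 + (21 - 67)²/2 = -7/2 + (½)*(-46)² = -7/2 + (½)*2116 = -7/2 + 1058 = 2109/2 ≈ 1054.5)
√(-18099 + n) = √(-18099 + 2109/2) = √(-34089/2) = I*√68178/2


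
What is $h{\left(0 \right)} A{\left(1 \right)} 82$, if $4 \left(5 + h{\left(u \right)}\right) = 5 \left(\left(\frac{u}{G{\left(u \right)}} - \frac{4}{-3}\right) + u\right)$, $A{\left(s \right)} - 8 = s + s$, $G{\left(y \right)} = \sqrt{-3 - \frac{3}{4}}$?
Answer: $- \frac{8200}{3} \approx -2733.3$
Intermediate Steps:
$G{\left(y \right)} = \frac{i \sqrt{15}}{2}$ ($G{\left(y \right)} = \sqrt{-3 - \frac{3}{4}} = \sqrt{- \frac{15}{4}} = \frac{i \sqrt{15}}{2}$)
$A{\left(s \right)} = 8 + 2 s$ ($A{\left(s \right)} = 8 + \left(s + s\right) = 8 + 2 s$)
$h{\left(u \right)} = - \frac{10}{3} + \frac{5 u}{4} - \frac{i u \sqrt{15}}{6}$ ($h{\left(u \right)} = -5 + \frac{5 \left(\left(\frac{u}{\frac{1}{2} i \sqrt{15}} - \frac{4}{-3}\right) + u\right)}{4} = -5 + \frac{5 \left(\left(u \left(- \frac{2 i \sqrt{15}}{15}\right) - - \frac{4}{3}\right) + u\right)}{4} = -5 + \frac{5 \left(\left(- \frac{2 i u \sqrt{15}}{15} + \frac{4}{3}\right) + u\right)}{4} = -5 + \frac{5 \left(\left(\frac{4}{3} - \frac{2 i u \sqrt{15}}{15}\right) + u\right)}{4} = -5 + \frac{5 \left(\frac{4}{3} + u - \frac{2 i u \sqrt{15}}{15}\right)}{4} = -5 + \frac{\frac{20}{3} + 5 u - \frac{2 i u \sqrt{15}}{3}}{4} = -5 + \left(\frac{5}{3} + \frac{5 u}{4} - \frac{i u \sqrt{15}}{6}\right) = - \frac{10}{3} + \frac{5 u}{4} - \frac{i u \sqrt{15}}{6}$)
$h{\left(0 \right)} A{\left(1 \right)} 82 = \left(- \frac{10}{3} + \frac{5}{4} \cdot 0 - \frac{1}{6} i 0 \sqrt{15}\right) \left(8 + 2 \cdot 1\right) 82 = \left(- \frac{10}{3} + 0 + 0\right) \left(8 + 2\right) 82 = \left(- \frac{10}{3}\right) 10 \cdot 82 = \left(- \frac{100}{3}\right) 82 = - \frac{8200}{3}$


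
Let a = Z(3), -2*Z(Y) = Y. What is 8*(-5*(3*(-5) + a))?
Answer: 660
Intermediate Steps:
Z(Y) = -Y/2
a = -3/2 (a = -1/2*3 = -3/2 ≈ -1.5000)
8*(-5*(3*(-5) + a)) = 8*(-5*(3*(-5) - 3/2)) = 8*(-5*(-15 - 3/2)) = 8*(-5*(-33/2)) = 8*(165/2) = 660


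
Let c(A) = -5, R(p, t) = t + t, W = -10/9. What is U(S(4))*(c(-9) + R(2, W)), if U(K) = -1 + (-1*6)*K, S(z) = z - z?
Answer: 65/9 ≈ 7.2222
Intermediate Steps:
W = -10/9 (W = -10*1/9 = -10/9 ≈ -1.1111)
R(p, t) = 2*t
S(z) = 0
U(K) = -1 - 6*K
U(S(4))*(c(-9) + R(2, W)) = (-1 - 6*0)*(-5 + 2*(-10/9)) = (-1 + 0)*(-5 - 20/9) = -1*(-65/9) = 65/9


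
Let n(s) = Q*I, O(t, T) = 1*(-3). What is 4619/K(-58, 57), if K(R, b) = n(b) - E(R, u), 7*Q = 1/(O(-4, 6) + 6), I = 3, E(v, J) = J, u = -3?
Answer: 32333/22 ≈ 1469.7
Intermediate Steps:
O(t, T) = -3
Q = 1/21 (Q = 1/(7*(-3 + 6)) = (⅐)/3 = (⅐)*(⅓) = 1/21 ≈ 0.047619)
n(s) = ⅐ (n(s) = (1/21)*3 = ⅐)
K(R, b) = 22/7 (K(R, b) = ⅐ - 1*(-3) = ⅐ + 3 = 22/7)
4619/K(-58, 57) = 4619/(22/7) = 4619*(7/22) = 32333/22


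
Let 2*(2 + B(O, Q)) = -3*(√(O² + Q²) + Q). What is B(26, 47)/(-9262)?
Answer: 145/18524 + 3*√2885/18524 ≈ 0.016526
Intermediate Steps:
B(O, Q) = -2 - 3*Q/2 - 3*√(O² + Q²)/2 (B(O, Q) = -2 + (-3*(√(O² + Q²) + Q))/2 = -2 + (-3*(Q + √(O² + Q²)))/2 = -2 + (-3*Q - 3*√(O² + Q²))/2 = -2 + (-3*Q/2 - 3*√(O² + Q²)/2) = -2 - 3*Q/2 - 3*√(O² + Q²)/2)
B(26, 47)/(-9262) = (-2 - 3/2*47 - 3*√(26² + 47²)/2)/(-9262) = (-2 - 141/2 - 3*√(676 + 2209)/2)*(-1/9262) = (-2 - 141/2 - 3*√2885/2)*(-1/9262) = (-145/2 - 3*√2885/2)*(-1/9262) = 145/18524 + 3*√2885/18524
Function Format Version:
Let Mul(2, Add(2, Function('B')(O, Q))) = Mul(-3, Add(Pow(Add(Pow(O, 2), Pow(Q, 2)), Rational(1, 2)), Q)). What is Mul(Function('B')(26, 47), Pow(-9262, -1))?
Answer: Add(Rational(145, 18524), Mul(Rational(3, 18524), Pow(2885, Rational(1, 2)))) ≈ 0.016526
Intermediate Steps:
Function('B')(O, Q) = Add(-2, Mul(Rational(-3, 2), Q), Mul(Rational(-3, 2), Pow(Add(Pow(O, 2), Pow(Q, 2)), Rational(1, 2)))) (Function('B')(O, Q) = Add(-2, Mul(Rational(1, 2), Mul(-3, Add(Pow(Add(Pow(O, 2), Pow(Q, 2)), Rational(1, 2)), Q)))) = Add(-2, Mul(Rational(1, 2), Mul(-3, Add(Q, Pow(Add(Pow(O, 2), Pow(Q, 2)), Rational(1, 2)))))) = Add(-2, Mul(Rational(1, 2), Add(Mul(-3, Q), Mul(-3, Pow(Add(Pow(O, 2), Pow(Q, 2)), Rational(1, 2)))))) = Add(-2, Add(Mul(Rational(-3, 2), Q), Mul(Rational(-3, 2), Pow(Add(Pow(O, 2), Pow(Q, 2)), Rational(1, 2))))) = Add(-2, Mul(Rational(-3, 2), Q), Mul(Rational(-3, 2), Pow(Add(Pow(O, 2), Pow(Q, 2)), Rational(1, 2)))))
Mul(Function('B')(26, 47), Pow(-9262, -1)) = Mul(Add(-2, Mul(Rational(-3, 2), 47), Mul(Rational(-3, 2), Pow(Add(Pow(26, 2), Pow(47, 2)), Rational(1, 2)))), Pow(-9262, -1)) = Mul(Add(-2, Rational(-141, 2), Mul(Rational(-3, 2), Pow(Add(676, 2209), Rational(1, 2)))), Rational(-1, 9262)) = Mul(Add(-2, Rational(-141, 2), Mul(Rational(-3, 2), Pow(2885, Rational(1, 2)))), Rational(-1, 9262)) = Mul(Add(Rational(-145, 2), Mul(Rational(-3, 2), Pow(2885, Rational(1, 2)))), Rational(-1, 9262)) = Add(Rational(145, 18524), Mul(Rational(3, 18524), Pow(2885, Rational(1, 2))))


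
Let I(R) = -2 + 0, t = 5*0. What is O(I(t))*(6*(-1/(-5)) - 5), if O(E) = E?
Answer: 38/5 ≈ 7.6000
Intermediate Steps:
t = 0
I(R) = -2
O(I(t))*(6*(-1/(-5)) - 5) = -2*(6*(-1/(-5)) - 5) = -2*(6*(-1*(-⅕)) - 5) = -2*(6*(⅕) - 5) = -2*(6/5 - 5) = -2*(-19/5) = 38/5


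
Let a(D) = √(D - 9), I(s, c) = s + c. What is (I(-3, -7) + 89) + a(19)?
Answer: 79 + √10 ≈ 82.162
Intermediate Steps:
I(s, c) = c + s
a(D) = √(-9 + D)
(I(-3, -7) + 89) + a(19) = ((-7 - 3) + 89) + √(-9 + 19) = (-10 + 89) + √10 = 79 + √10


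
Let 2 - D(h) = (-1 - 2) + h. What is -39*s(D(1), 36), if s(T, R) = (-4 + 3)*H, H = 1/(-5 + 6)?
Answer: 39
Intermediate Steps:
H = 1 (H = 1/1 = 1)
D(h) = 5 - h (D(h) = 2 - ((-1 - 2) + h) = 2 - (-3 + h) = 2 + (3 - h) = 5 - h)
s(T, R) = -1 (s(T, R) = (-4 + 3)*1 = -1*1 = -1)
-39*s(D(1), 36) = -39*(-1) = 39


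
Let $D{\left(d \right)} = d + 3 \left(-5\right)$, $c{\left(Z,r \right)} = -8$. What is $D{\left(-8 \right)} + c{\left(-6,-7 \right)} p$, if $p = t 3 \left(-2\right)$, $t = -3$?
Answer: $-167$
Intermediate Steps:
$p = 18$ ($p = \left(-3\right) 3 \left(-2\right) = \left(-9\right) \left(-2\right) = 18$)
$D{\left(d \right)} = -15 + d$ ($D{\left(d \right)} = d - 15 = -15 + d$)
$D{\left(-8 \right)} + c{\left(-6,-7 \right)} p = \left(-15 - 8\right) - 144 = -23 - 144 = -167$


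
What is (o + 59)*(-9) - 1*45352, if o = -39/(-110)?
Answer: -5047481/110 ≈ -45886.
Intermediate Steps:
o = 39/110 (o = -39*(-1/110) = 39/110 ≈ 0.35455)
(o + 59)*(-9) - 1*45352 = (39/110 + 59)*(-9) - 1*45352 = (6529/110)*(-9) - 45352 = -58761/110 - 45352 = -5047481/110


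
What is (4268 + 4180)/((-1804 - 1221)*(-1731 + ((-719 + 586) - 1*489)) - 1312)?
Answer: 2816/2372171 ≈ 0.0011871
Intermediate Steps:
(4268 + 4180)/((-1804 - 1221)*(-1731 + ((-719 + 586) - 1*489)) - 1312) = 8448/(-3025*(-1731 + (-133 - 489)) - 1312) = 8448/(-3025*(-1731 - 622) - 1312) = 8448/(-3025*(-2353) - 1312) = 8448/(7117825 - 1312) = 8448/7116513 = 8448*(1/7116513) = 2816/2372171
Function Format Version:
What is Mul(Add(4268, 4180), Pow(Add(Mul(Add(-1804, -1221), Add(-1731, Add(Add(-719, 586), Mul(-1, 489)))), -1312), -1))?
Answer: Rational(2816, 2372171) ≈ 0.0011871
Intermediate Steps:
Mul(Add(4268, 4180), Pow(Add(Mul(Add(-1804, -1221), Add(-1731, Add(Add(-719, 586), Mul(-1, 489)))), -1312), -1)) = Mul(8448, Pow(Add(Mul(-3025, Add(-1731, Add(-133, -489))), -1312), -1)) = Mul(8448, Pow(Add(Mul(-3025, Add(-1731, -622)), -1312), -1)) = Mul(8448, Pow(Add(Mul(-3025, -2353), -1312), -1)) = Mul(8448, Pow(Add(7117825, -1312), -1)) = Mul(8448, Pow(7116513, -1)) = Mul(8448, Rational(1, 7116513)) = Rational(2816, 2372171)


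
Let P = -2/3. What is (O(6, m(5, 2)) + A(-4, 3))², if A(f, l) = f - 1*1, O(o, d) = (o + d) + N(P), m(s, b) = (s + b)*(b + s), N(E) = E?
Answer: 21904/9 ≈ 2433.8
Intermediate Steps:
P = -⅔ (P = -2*⅓ = -⅔ ≈ -0.66667)
m(s, b) = (b + s)² (m(s, b) = (b + s)*(b + s) = (b + s)²)
O(o, d) = -⅔ + d + o (O(o, d) = (o + d) - ⅔ = (d + o) - ⅔ = -⅔ + d + o)
A(f, l) = -1 + f (A(f, l) = f - 1 = -1 + f)
(O(6, m(5, 2)) + A(-4, 3))² = ((-⅔ + (2 + 5)² + 6) + (-1 - 4))² = ((-⅔ + 7² + 6) - 5)² = ((-⅔ + 49 + 6) - 5)² = (163/3 - 5)² = (148/3)² = 21904/9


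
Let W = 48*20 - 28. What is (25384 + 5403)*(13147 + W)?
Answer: 433450173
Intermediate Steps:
W = 932 (W = 960 - 28 = 932)
(25384 + 5403)*(13147 + W) = (25384 + 5403)*(13147 + 932) = 30787*14079 = 433450173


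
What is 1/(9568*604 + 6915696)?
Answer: 1/12694768 ≈ 7.8773e-8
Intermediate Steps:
1/(9568*604 + 6915696) = 1/(5779072 + 6915696) = 1/12694768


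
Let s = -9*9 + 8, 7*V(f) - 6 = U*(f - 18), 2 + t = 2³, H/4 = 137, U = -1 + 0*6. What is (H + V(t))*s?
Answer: -281342/7 ≈ -40192.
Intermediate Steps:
U = -1 (U = -1 + 0 = -1)
H = 548 (H = 4*137 = 548)
t = 6 (t = -2 + 2³ = -2 + 8 = 6)
V(f) = 24/7 - f/7 (V(f) = 6/7 + (-(f - 18))/7 = 6/7 + (-(-18 + f))/7 = 6/7 + (18 - f)/7 = 6/7 + (18/7 - f/7) = 24/7 - f/7)
s = -73 (s = -81 + 8 = -73)
(H + V(t))*s = (548 + (24/7 - ⅐*6))*(-73) = (548 + (24/7 - 6/7))*(-73) = (548 + 18/7)*(-73) = (3854/7)*(-73) = -281342/7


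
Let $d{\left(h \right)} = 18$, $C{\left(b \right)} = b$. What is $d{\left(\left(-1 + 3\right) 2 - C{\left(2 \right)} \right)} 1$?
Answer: $18$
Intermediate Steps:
$d{\left(\left(-1 + 3\right) 2 - C{\left(2 \right)} \right)} 1 = 18 \cdot 1 = 18$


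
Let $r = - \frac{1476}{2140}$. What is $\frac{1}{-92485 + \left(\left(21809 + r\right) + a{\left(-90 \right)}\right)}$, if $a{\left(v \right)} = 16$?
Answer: $- \frac{535}{37803469} \approx -1.4152 \cdot 10^{-5}$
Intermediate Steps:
$r = - \frac{369}{535}$ ($r = \left(-1476\right) \frac{1}{2140} = - \frac{369}{535} \approx -0.68972$)
$\frac{1}{-92485 + \left(\left(21809 + r\right) + a{\left(-90 \right)}\right)} = \frac{1}{-92485 + \left(\left(21809 - \frac{369}{535}\right) + 16\right)} = \frac{1}{-92485 + \left(\frac{11667446}{535} + 16\right)} = \frac{1}{-92485 + \frac{11676006}{535}} = \frac{1}{- \frac{37803469}{535}} = - \frac{535}{37803469}$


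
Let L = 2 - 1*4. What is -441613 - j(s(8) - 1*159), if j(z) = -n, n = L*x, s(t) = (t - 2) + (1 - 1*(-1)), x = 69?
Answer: -441751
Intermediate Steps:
L = -2 (L = 2 - 4 = -2)
s(t) = t (s(t) = (-2 + t) + (1 + 1) = (-2 + t) + 2 = t)
n = -138 (n = -2*69 = -138)
j(z) = 138 (j(z) = -1*(-138) = 138)
-441613 - j(s(8) - 1*159) = -441613 - 1*138 = -441613 - 138 = -441751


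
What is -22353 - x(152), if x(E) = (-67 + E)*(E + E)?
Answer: -48193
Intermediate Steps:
x(E) = 2*E*(-67 + E) (x(E) = (-67 + E)*(2*E) = 2*E*(-67 + E))
-22353 - x(152) = -22353 - 2*152*(-67 + 152) = -22353 - 2*152*85 = -22353 - 1*25840 = -22353 - 25840 = -48193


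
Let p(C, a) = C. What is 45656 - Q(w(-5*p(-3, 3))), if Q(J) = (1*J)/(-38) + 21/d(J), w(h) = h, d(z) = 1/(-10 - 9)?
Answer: 1750105/38 ≈ 46055.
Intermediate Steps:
d(z) = -1/19 (d(z) = 1/(-19) = -1/19)
Q(J) = -399 - J/38 (Q(J) = (1*J)/(-38) + 21/(-1/19) = J*(-1/38) + 21*(-19) = -J/38 - 399 = -399 - J/38)
45656 - Q(w(-5*p(-3, 3))) = 45656 - (-399 - (-5)*(-3)/38) = 45656 - (-399 - 1/38*15) = 45656 - (-399 - 15/38) = 45656 - 1*(-15177/38) = 45656 + 15177/38 = 1750105/38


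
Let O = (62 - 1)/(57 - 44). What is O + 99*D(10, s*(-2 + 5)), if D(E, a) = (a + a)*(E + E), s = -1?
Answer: -154379/13 ≈ -11875.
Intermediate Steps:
O = 61/13 ≈ 4.6923
D(E, a) = 4*E*a (D(E, a) = (2*a)*(2*E) = 4*E*a)
O + 99*D(10, s*(-2 + 5)) = 61/13 + 99*(4*10*(-(-2 + 5))) = 61/13 + 99*(4*10*(-1*3)) = 61/13 + 99*(4*10*(-3)) = 61/13 + 99*(-120) = 61/13 - 11880 = -154379/13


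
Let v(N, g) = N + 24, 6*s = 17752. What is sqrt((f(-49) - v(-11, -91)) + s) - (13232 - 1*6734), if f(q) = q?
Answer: -6498 + sqrt(26070)/3 ≈ -6444.2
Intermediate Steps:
s = 8876/3 (s = (1/6)*17752 = 8876/3 ≈ 2958.7)
v(N, g) = 24 + N
sqrt((f(-49) - v(-11, -91)) + s) - (13232 - 1*6734) = sqrt((-49 - (24 - 11)) + 8876/3) - (13232 - 1*6734) = sqrt((-49 - 1*13) + 8876/3) - (13232 - 6734) = sqrt((-49 - 13) + 8876/3) - 1*6498 = sqrt(-62 + 8876/3) - 6498 = sqrt(8690/3) - 6498 = sqrt(26070)/3 - 6498 = -6498 + sqrt(26070)/3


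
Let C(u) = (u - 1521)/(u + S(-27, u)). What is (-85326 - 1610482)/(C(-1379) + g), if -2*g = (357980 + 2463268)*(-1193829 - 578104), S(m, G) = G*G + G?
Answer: -805035245616/1186579333599077659 ≈ -6.7845e-7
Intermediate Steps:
S(m, G) = G + G² (S(m, G) = G² + G = G + G²)
C(u) = (-1521 + u)/(u + u*(1 + u)) (C(u) = (u - 1521)/(u + u*(1 + u)) = (-1521 + u)/(u + u*(1 + u)))
g = 2499531216192 (g = -(357980 + 2463268)*(-1193829 - 578104)/2 = -1410624*(-1771933) = -½*(-4999062432384) = 2499531216192)
(-85326 - 1610482)/(C(-1379) + g) = (-85326 - 1610482)/((-1521 - 1379)/((-1379)*(2 - 1379)) + 2499531216192) = -1695808/(-1/1379*(-2900)/(-1377) + 2499531216192) = -1695808/(-1/1379*(-1/1377)*(-2900) + 2499531216192) = -1695808/(-2900/1898883 + 2499531216192) = -1695808/4746317334396310636/1898883 = -1695808*1898883/4746317334396310636 = -805035245616/1186579333599077659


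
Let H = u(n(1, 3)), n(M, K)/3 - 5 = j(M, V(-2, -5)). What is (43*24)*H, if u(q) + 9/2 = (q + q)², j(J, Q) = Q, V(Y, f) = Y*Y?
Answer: 3004668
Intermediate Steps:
V(Y, f) = Y²
n(M, K) = 27 (n(M, K) = 15 + 3*(-2)² = 15 + 3*4 = 15 + 12 = 27)
u(q) = -9/2 + 4*q² (u(q) = -9/2 + (q + q)² = -9/2 + (2*q)² = -9/2 + 4*q²)
H = 5823/2 (H = -9/2 + 4*27² = -9/2 + 4*729 = -9/2 + 2916 = 5823/2 ≈ 2911.5)
(43*24)*H = (43*24)*(5823/2) = 1032*(5823/2) = 3004668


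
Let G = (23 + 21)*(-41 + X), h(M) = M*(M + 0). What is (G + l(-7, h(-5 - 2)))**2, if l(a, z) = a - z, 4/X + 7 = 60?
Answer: 9683347216/2809 ≈ 3.4473e+6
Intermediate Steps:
X = 4/53 (X = 4/(-7 + 60) = 4/53 ≈ 0.075472)
h(M) = M**2 (h(M) = M*M = M**2)
G = -95436/53 (G = (23 + 21)*(-41 + 4/53) = 44*(-2169/53) = -95436/53 ≈ -1800.7)
(G + l(-7, h(-5 - 2)))**2 = (-95436/53 + (-7 - (-5 - 2)**2))**2 = (-95436/53 + (-7 - 1*(-7)**2))**2 = (-95436/53 + (-7 - 1*49))**2 = (-95436/53 + (-7 - 49))**2 = (-95436/53 - 56)**2 = (-98404/53)**2 = 9683347216/2809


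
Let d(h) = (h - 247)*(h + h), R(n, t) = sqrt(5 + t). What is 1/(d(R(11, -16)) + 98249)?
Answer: I/(494*sqrt(11) + 98227*I) ≈ 1.0178e-5 + 1.6976e-7*I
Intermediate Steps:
d(h) = 2*h*(-247 + h) (d(h) = (-247 + h)*(2*h) = 2*h*(-247 + h))
1/(d(R(11, -16)) + 98249) = 1/(2*sqrt(5 - 16)*(-247 + sqrt(5 - 16)) + 98249) = 1/(2*sqrt(-11)*(-247 + sqrt(-11)) + 98249) = 1/(2*(I*sqrt(11))*(-247 + I*sqrt(11)) + 98249) = 1/(2*I*sqrt(11)*(-247 + I*sqrt(11)) + 98249) = 1/(98249 + 2*I*sqrt(11)*(-247 + I*sqrt(11)))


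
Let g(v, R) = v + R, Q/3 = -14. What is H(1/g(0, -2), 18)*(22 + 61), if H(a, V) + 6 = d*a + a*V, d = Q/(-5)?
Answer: -7968/5 ≈ -1593.6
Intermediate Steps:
Q = -42 (Q = 3*(-14) = -42)
g(v, R) = R + v
d = 42/5 (d = -42/(-5) = -42*(-⅕) = 42/5 ≈ 8.4000)
H(a, V) = -6 + 42*a/5 + V*a (H(a, V) = -6 + (42*a/5 + a*V) = -6 + (42*a/5 + V*a) = -6 + 42*a/5 + V*a)
H(1/g(0, -2), 18)*(22 + 61) = (-6 + 42/(5*(-2 + 0)) + 18/(-2 + 0))*(22 + 61) = (-6 + (42/5)/(-2) + 18/(-2))*83 = (-6 + (42/5)*(-½) + 18*(-½))*83 = (-6 - 21/5 - 9)*83 = -96/5*83 = -7968/5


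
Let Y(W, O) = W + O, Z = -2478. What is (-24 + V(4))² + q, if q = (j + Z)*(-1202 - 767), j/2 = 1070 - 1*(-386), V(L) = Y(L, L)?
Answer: -854290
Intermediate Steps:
Y(W, O) = O + W
V(L) = 2*L (V(L) = L + L = 2*L)
j = 2912 (j = 2*(1070 - 1*(-386)) = 2*(1070 + 386) = 2*1456 = 2912)
q = -854546 (q = (2912 - 2478)*(-1202 - 767) = 434*(-1969) = -854546)
(-24 + V(4))² + q = (-24 + 2*4)² - 854546 = (-24 + 8)² - 854546 = (-16)² - 854546 = 256 - 854546 = -854290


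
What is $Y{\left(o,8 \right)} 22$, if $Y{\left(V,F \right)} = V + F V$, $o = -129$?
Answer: $-25542$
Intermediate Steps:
$Y{\left(o,8 \right)} 22 = - 129 \left(1 + 8\right) 22 = \left(-129\right) 9 \cdot 22 = \left(-1161\right) 22 = -25542$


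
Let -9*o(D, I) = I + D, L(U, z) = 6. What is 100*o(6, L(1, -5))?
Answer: -400/3 ≈ -133.33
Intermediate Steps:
o(D, I) = -D/9 - I/9 (o(D, I) = -(I + D)/9 = -(D + I)/9 = -D/9 - I/9)
100*o(6, L(1, -5)) = 100*(-⅑*6 - ⅑*6) = 100*(-⅔ - ⅔) = 100*(-4/3) = -400/3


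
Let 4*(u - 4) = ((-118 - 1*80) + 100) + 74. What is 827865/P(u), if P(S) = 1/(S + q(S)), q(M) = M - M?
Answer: -1655730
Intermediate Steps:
u = -2 (u = 4 + (((-118 - 1*80) + 100) + 74)/4 = 4 + (((-118 - 80) + 100) + 74)/4 = 4 + ((-198 + 100) + 74)/4 = 4 + (-98 + 74)/4 = 4 + (1/4)*(-24) = 4 - 6 = -2)
q(M) = 0
P(S) = 1/S (P(S) = 1/(S + 0) = 1/S)
827865/P(u) = 827865/(1/(-2)) = 827865/(-1/2) = 827865*(-2) = -1655730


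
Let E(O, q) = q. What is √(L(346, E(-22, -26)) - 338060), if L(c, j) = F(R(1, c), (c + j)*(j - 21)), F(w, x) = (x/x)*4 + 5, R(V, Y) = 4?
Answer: 7*I*√6899 ≈ 581.42*I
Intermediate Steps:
F(w, x) = 9 (F(w, x) = 1*4 + 5 = 4 + 5 = 9)
L(c, j) = 9
√(L(346, E(-22, -26)) - 338060) = √(9 - 338060) = √(-338051) = 7*I*√6899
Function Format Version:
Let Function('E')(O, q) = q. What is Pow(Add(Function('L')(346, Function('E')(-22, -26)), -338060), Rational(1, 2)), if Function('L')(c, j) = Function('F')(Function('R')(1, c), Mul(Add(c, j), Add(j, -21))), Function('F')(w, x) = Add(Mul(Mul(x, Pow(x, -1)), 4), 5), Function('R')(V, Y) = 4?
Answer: Mul(7, I, Pow(6899, Rational(1, 2))) ≈ Mul(581.42, I)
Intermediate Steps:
Function('F')(w, x) = 9 (Function('F')(w, x) = Add(Mul(1, 4), 5) = Add(4, 5) = 9)
Function('L')(c, j) = 9
Pow(Add(Function('L')(346, Function('E')(-22, -26)), -338060), Rational(1, 2)) = Pow(Add(9, -338060), Rational(1, 2)) = Pow(-338051, Rational(1, 2)) = Mul(7, I, Pow(6899, Rational(1, 2)))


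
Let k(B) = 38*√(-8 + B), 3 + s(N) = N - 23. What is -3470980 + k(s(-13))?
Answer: -3470980 + 38*I*√47 ≈ -3.471e+6 + 260.51*I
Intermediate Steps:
s(N) = -26 + N (s(N) = -3 + (N - 23) = -3 + (-23 + N) = -26 + N)
-3470980 + k(s(-13)) = -3470980 + 38*√(-8 + (-26 - 13)) = -3470980 + 38*√(-8 - 39) = -3470980 + 38*√(-47) = -3470980 + 38*(I*√47) = -3470980 + 38*I*√47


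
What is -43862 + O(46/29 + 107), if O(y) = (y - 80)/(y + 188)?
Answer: -377256233/8601 ≈ -43862.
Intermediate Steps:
O(y) = (-80 + y)/(188 + y)
-43862 + O(46/29 + 107) = -43862 + (-80 + (46/29 + 107))/(188 + (46/29 + 107)) = -43862 + (-80 + 3149/29)/(188 + 3149/29) = -43862 + (829/29)/(8601/29) = -43862 + (29/8601)*(829/29) = -43862 + 829/8601 = -377256233/8601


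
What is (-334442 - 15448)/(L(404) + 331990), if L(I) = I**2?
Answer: -174945/247603 ≈ -0.70655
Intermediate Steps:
(-334442 - 15448)/(L(404) + 331990) = (-334442 - 15448)/(404**2 + 331990) = -349890/(163216 + 331990) = -349890/495206 = -349890*1/495206 = -174945/247603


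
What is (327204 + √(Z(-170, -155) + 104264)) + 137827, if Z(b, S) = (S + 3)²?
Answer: 465031 + 6*√3538 ≈ 4.6539e+5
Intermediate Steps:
Z(b, S) = (3 + S)²
(327204 + √(Z(-170, -155) + 104264)) + 137827 = (327204 + √((3 - 155)² + 104264)) + 137827 = (327204 + √((-152)² + 104264)) + 137827 = (327204 + √(23104 + 104264)) + 137827 = (327204 + √127368) + 137827 = (327204 + 6*√3538) + 137827 = 465031 + 6*√3538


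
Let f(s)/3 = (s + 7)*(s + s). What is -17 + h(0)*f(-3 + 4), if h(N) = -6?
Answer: -305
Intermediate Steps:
f(s) = 6*s*(7 + s) (f(s) = 3*((s + 7)*(s + s)) = 3*((7 + s)*(2*s)) = 3*(2*s*(7 + s)) = 6*s*(7 + s))
-17 + h(0)*f(-3 + 4) = -17 - 36*(-3 + 4)*(7 + (-3 + 4)) = -17 - 36*(7 + 1) = -17 - 36*8 = -17 - 6*48 = -17 - 288 = -305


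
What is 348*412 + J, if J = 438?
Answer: 143814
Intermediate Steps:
348*412 + J = 348*412 + 438 = 143376 + 438 = 143814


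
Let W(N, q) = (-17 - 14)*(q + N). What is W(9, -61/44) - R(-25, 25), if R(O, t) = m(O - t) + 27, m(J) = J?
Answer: -9373/44 ≈ -213.02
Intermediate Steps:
W(N, q) = -31*N - 31*q (W(N, q) = -31*(N + q) = -31*N - 31*q)
R(O, t) = 27 + O - t (R(O, t) = (O - t) + 27 = 27 + O - t)
W(9, -61/44) - R(-25, 25) = (-31*9 - (-1891)/44) - (27 - 25 - 1*25) = (-279 - (-1891)/44) - (27 - 25 - 25) = (-279 - 31*(-61/44)) - 1*(-23) = (-279 + 1891/44) + 23 = -10385/44 + 23 = -9373/44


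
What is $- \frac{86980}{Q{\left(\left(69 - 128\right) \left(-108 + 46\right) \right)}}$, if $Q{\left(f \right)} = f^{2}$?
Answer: $- \frac{21745}{3345241} \approx -0.0065003$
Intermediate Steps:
$- \frac{86980}{Q{\left(\left(69 - 128\right) \left(-108 + 46\right) \right)}} = - \frac{86980}{\left(\left(69 - 128\right) \left(-108 + 46\right)\right)^{2}} = - \frac{86980}{\left(\left(-59\right) \left(-62\right)\right)^{2}} = - \frac{86980}{3658^{2}} = - \frac{86980}{13380964} = \left(-86980\right) \frac{1}{13380964} = - \frac{21745}{3345241}$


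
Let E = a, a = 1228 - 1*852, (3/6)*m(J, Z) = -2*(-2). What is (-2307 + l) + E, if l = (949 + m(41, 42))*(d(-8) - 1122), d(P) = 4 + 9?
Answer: -1063244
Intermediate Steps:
m(J, Z) = 8 (m(J, Z) = 2*(-2*(-2)) = 2*4 = 8)
d(P) = 13
l = -1061313 (l = (949 + 8)*(13 - 1122) = 957*(-1109) = -1061313)
a = 376 (a = 1228 - 852 = 376)
E = 376
(-2307 + l) + E = (-2307 - 1061313) + 376 = -1063620 + 376 = -1063244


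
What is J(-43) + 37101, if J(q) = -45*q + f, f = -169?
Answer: 38867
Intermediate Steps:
J(q) = -169 - 45*q (J(q) = -45*q - 169 = -169 - 45*q)
J(-43) + 37101 = (-169 - 45*(-43)) + 37101 = (-169 + 1935) + 37101 = 1766 + 37101 = 38867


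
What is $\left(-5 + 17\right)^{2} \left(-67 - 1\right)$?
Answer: $-9792$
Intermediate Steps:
$\left(-5 + 17\right)^{2} \left(-67 - 1\right) = 12^{2} \left(-67 - 1\right) = 144 \left(-68\right) = -9792$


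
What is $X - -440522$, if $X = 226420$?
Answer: $666942$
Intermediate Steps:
$X - -440522 = 226420 - -440522 = 226420 + 440522 = 666942$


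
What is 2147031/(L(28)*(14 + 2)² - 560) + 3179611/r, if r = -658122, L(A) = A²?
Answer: 388314135899/65859584784 ≈ 5.8961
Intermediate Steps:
2147031/(L(28)*(14 + 2)² - 560) + 3179611/r = 2147031/(28²*(14 + 2)² - 560) + 3179611/(-658122) = 2147031/(784*16² - 560) + 3179611*(-1/658122) = 2147031/(784*256 - 560) - 3179611/658122 = 2147031/(200704 - 560) - 3179611/658122 = 2147031/200144 - 3179611/658122 = 388314135899/65859584784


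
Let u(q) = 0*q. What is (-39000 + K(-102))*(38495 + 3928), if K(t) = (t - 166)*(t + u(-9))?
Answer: -494821872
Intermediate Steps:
u(q) = 0
K(t) = t*(-166 + t) (K(t) = (t - 166)*(t + 0) = (-166 + t)*t = t*(-166 + t))
(-39000 + K(-102))*(38495 + 3928) = (-39000 - 102*(-166 - 102))*(38495 + 3928) = (-39000 - 102*(-268))*42423 = (-39000 + 27336)*42423 = -11664*42423 = -494821872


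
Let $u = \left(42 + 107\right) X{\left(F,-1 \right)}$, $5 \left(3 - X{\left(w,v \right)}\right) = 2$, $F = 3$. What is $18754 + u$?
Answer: $\frac{95707}{5} \approx 19141.0$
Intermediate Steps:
$X{\left(w,v \right)} = \frac{13}{5}$ ($X{\left(w,v \right)} = 3 - \frac{2}{5} = \frac{13}{5}$)
$u = \frac{1937}{5}$ ($u = \left(42 + 107\right) \frac{13}{5} = 149 \cdot \frac{13}{5} = \frac{1937}{5} \approx 387.4$)
$18754 + u = 18754 + \frac{1937}{5} = \frac{95707}{5}$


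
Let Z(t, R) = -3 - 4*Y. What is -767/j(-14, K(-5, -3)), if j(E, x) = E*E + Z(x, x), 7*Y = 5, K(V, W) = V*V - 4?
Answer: -5369/1331 ≈ -4.0338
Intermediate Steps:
K(V, W) = -4 + V² (K(V, W) = V² - 4 = -4 + V²)
Y = 5/7 (Y = (⅐)*5 = 5/7 ≈ 0.71429)
Z(t, R) = -41/7 (Z(t, R) = -3 - 4*5/7 = -3 - 20/7 = -41/7)
j(E, x) = -41/7 + E² (j(E, x) = E*E - 41/7 = E² - 41/7 = -41/7 + E²)
-767/j(-14, K(-5, -3)) = -767/(-41/7 + (-14)²) = -767/(-41/7 + 196) = -767/1331/7 = -767*7/1331 = -5369/1331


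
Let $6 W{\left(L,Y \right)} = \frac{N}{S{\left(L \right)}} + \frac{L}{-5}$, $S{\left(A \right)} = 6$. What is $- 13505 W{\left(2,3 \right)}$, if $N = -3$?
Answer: $\frac{8103}{4} \approx 2025.8$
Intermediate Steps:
$W{\left(L,Y \right)} = - \frac{1}{12} - \frac{L}{30}$ ($W{\left(L,Y \right)} = \frac{- \frac{3}{6} + \frac{L}{-5}}{6} = \frac{\left(-3\right) \frac{1}{6} + L \left(- \frac{1}{5}\right)}{6} = \frac{- \frac{1}{2} - \frac{L}{5}}{6} = - \frac{1}{12} - \frac{L}{30}$)
$- 13505 W{\left(2,3 \right)} = - 13505 \left(- \frac{1}{12} - \frac{1}{15}\right) = \left(-13505\right) \left(- \frac{3}{20}\right) = \frac{8103}{4}$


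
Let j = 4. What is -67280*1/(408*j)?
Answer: -4205/102 ≈ -41.225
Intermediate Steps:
-67280*1/(408*j) = -67280/((-34*4)*(4*(-3))) = -67280/((-136*(-12))) = -67280/1632 = -67280*1/1632 = -4205/102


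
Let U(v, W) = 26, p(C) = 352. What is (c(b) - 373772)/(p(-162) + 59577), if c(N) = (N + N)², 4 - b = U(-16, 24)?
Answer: -371836/59929 ≈ -6.2046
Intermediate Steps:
b = -22 (b = 4 - 1*26 = 4 - 26 = -22)
c(N) = 4*N² (c(N) = (2*N)² = 4*N²)
(c(b) - 373772)/(p(-162) + 59577) = (4*(-22)² - 373772)/(352 + 59577) = (4*484 - 373772)/59929 = (1936 - 373772)*(1/59929) = -371836*1/59929 = -371836/59929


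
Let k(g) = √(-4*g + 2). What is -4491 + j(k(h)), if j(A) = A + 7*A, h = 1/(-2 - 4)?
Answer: -4491 + 16*√6/3 ≈ -4477.9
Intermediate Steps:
h = -⅙ (h = 1/(-6) = -⅙ ≈ -0.16667)
k(g) = √(2 - 4*g)
j(A) = 8*A
-4491 + j(k(h)) = -4491 + 8*√(2 - 4*(-⅙)) = -4491 + 8*√(2 + ⅔) = -4491 + 8*√(8/3) = -4491 + 8*(2*√6/3) = -4491 + 16*√6/3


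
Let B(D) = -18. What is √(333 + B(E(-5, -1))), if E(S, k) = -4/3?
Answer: 3*√35 ≈ 17.748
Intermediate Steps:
E(S, k) = -4/3 (E(S, k) = -4*⅓ = -4/3)
√(333 + B(E(-5, -1))) = √(333 - 18) = √315 = 3*√35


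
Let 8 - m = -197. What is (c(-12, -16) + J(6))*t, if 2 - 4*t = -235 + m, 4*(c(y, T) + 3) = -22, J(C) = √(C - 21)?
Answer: -68 + 8*I*√15 ≈ -68.0 + 30.984*I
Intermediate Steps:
J(C) = √(-21 + C)
m = 205 (m = 8 - 1*(-197) = 8 + 197 = 205)
c(y, T) = -17/2 (c(y, T) = -3 + (¼)*(-22) = -3 - 11/2 = -17/2)
t = 8 (t = ½ - (-235 + 205)/4 = ½ - ¼*(-30) = ½ + 15/2 = 8)
(c(-12, -16) + J(6))*t = (-17/2 + √(-21 + 6))*8 = (-17/2 + √(-15))*8 = (-17/2 + I*√15)*8 = -68 + 8*I*√15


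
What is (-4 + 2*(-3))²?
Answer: 100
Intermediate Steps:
(-4 + 2*(-3))² = (-4 - 6)² = (-10)² = 100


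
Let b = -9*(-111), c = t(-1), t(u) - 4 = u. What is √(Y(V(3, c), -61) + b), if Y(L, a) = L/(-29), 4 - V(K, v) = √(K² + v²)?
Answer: √(840043 + 87*√2)/29 ≈ 31.607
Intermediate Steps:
t(u) = 4 + u
c = 3 (c = 4 - 1 = 3)
V(K, v) = 4 - √(K² + v²)
Y(L, a) = -L/29
b = 999
√(Y(V(3, c), -61) + b) = √(-(4 - √(3² + 3²))/29 + 999) = √(-(4 - √(9 + 9))/29 + 999) = √(-(4 - √18)/29 + 999) = √(-(4 - 3*√2)/29 + 999) = √((-4/29 + 3*√2/29) + 999) = √(28967/29 + 3*√2/29)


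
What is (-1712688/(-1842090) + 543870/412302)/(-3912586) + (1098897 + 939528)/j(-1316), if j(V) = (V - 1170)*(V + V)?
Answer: 7648194734852892148469/24550029068793847344880 ≈ 0.31153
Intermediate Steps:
j(V) = 2*V*(-1170 + V) (j(V) = (-1170 + V)*(2*V) = 2*V*(-1170 + V))
(-1712688/(-1842090) + 543870/412302)/(-3912586) + (1098897 + 939528)/j(-1316) = (-1712688/(-1842090) + 543870/412302)/(-3912586) + (1098897 + 939528)/((2*(-1316)*(-1170 - 1316))) = (-1712688*(-1/1842090) + 543870*(1/412302))*(-1/3912586) + 2038425/((2*(-1316)*(-2486))) = (285448/307015 + 90645/68717)*(-1/3912586) + 2038425/6543152 = (47444504891/21097149755)*(-1/3912586) + 2038425*(1/6543152) = -47444504891/82544412771316430 + 2038425/6543152 = 7648194734852892148469/24550029068793847344880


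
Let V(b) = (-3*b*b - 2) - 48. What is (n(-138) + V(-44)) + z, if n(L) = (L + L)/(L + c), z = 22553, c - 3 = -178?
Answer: 5225811/313 ≈ 16696.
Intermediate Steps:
c = -175 (c = 3 - 178 = -175)
n(L) = 2*L/(-175 + L) (n(L) = (L + L)/(L - 175) = (2*L)/(-175 + L) = 2*L/(-175 + L))
V(b) = -50 - 3*b² (V(b) = (-3*b² - 2) - 48 = (-2 - 3*b²) - 48 = -50 - 3*b²)
(n(-138) + V(-44)) + z = (2*(-138)/(-175 - 138) + (-50 - 3*(-44)²)) + 22553 = (2*(-138)/(-313) + (-50 - 3*1936)) + 22553 = (2*(-138)*(-1/313) + (-50 - 5808)) + 22553 = (276/313 - 5858) + 22553 = -1833278/313 + 22553 = 5225811/313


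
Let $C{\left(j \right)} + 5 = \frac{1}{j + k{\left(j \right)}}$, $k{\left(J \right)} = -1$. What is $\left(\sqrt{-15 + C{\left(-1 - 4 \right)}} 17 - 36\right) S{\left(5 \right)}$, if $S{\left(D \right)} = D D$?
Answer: $-900 + \frac{4675 i \sqrt{6}}{6} \approx -900.0 + 1908.6 i$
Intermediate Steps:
$S{\left(D \right)} = D^{2}$
$C{\left(j \right)} = -5 + \frac{1}{-1 + j}$ ($C{\left(j \right)} = -5 + \frac{1}{j - 1} = -5 + \frac{1}{-1 + j}$)
$\left(\sqrt{-15 + C{\left(-1 - 4 \right)}} 17 - 36\right) S{\left(5 \right)} = \left(\sqrt{-15 + \frac{6 - 5 \left(-1 - 4\right)}{-1 - 5}} \cdot 17 - 36\right) 5^{2} = \left(\sqrt{-15 + \frac{6 - -25}{-1 - 5}} \cdot 17 - 36\right) 25 = \left(\sqrt{-15 + \frac{6 + 25}{-6}} \cdot 17 - 36\right) 25 = \left(\sqrt{-15 - \frac{31}{6}} \cdot 17 - 36\right) 25 = \left(\sqrt{- \frac{121}{6}} \cdot 17 - 36\right) 25 = \left(\frac{11 i \sqrt{6}}{6} \cdot 17 - 36\right) 25 = \left(\frac{187 i \sqrt{6}}{6} - 36\right) 25 = \left(-36 + \frac{187 i \sqrt{6}}{6}\right) 25 = -900 + \frac{4675 i \sqrt{6}}{6}$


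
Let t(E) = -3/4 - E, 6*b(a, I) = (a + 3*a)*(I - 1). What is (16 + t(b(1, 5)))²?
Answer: 22801/144 ≈ 158.34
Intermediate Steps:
b(a, I) = 2*a*(-1 + I)/3 (b(a, I) = ((a + 3*a)*(I - 1))/6 = ((4*a)*(-1 + I))/6 = (4*a*(-1 + I))/6 = 2*a*(-1 + I)/3)
t(E) = -¾ - E (t(E) = -3*¼ - E = -¾ - E)
(16 + t(b(1, 5)))² = (16 + (-¾ - 2*(-1 + 5)/3))² = (16 + (-¾ - 2*4/3))² = (16 + (-¾ - 1*8/3))² = (16 + (-¾ - 8/3))² = (16 - 41/12)² = (151/12)² = 22801/144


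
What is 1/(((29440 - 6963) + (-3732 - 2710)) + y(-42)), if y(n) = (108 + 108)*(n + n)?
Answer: -1/2109 ≈ -0.00047416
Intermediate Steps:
y(n) = 432*n (y(n) = 216*(2*n) = 432*n)
1/(((29440 - 6963) + (-3732 - 2710)) + y(-42)) = 1/(((29440 - 6963) + (-3732 - 2710)) + 432*(-42)) = 1/((22477 - 6442) - 18144) = 1/(16035 - 18144) = 1/(-2109) = -1/2109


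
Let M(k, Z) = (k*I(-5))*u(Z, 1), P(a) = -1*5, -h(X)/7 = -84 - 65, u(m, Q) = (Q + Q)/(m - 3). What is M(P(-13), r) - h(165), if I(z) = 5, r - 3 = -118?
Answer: -61512/59 ≈ -1042.6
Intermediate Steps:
u(m, Q) = 2*Q/(-3 + m) (u(m, Q) = (2*Q)/(-3 + m) = 2*Q/(-3 + m))
h(X) = 1043 (h(X) = -7*(-84 - 65) = -7*(-149) = 1043)
P(a) = -5
r = -115 (r = 3 - 118 = -115)
M(k, Z) = 10*k/(-3 + Z) (M(k, Z) = (k*5)*(2*1/(-3 + Z)) = (5*k)*(2/(-3 + Z)) = 10*k/(-3 + Z))
M(P(-13), r) - h(165) = 10*(-5)/(-3 - 115) - 1*1043 = 10*(-5)/(-118) - 1043 = 10*(-5)*(-1/118) - 1043 = 25/59 - 1043 = -61512/59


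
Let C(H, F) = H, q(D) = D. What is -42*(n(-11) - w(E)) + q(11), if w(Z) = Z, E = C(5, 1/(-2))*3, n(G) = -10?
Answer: 1061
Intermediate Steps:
E = 15 (E = 5*3 = 15)
-42*(n(-11) - w(E)) + q(11) = -42*(-10 - 1*15) + 11 = -42*(-10 - 15) + 11 = -42*(-25) + 11 = 1050 + 11 = 1061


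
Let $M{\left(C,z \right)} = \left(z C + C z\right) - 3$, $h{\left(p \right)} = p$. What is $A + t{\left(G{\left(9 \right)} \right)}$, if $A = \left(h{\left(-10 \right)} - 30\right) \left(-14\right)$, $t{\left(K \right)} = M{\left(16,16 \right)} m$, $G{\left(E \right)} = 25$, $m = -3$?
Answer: $-967$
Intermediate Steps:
$M{\left(C,z \right)} = -3 + 2 C z$ ($M{\left(C,z \right)} = \left(C z + C z\right) - 3 = 2 C z - 3 = -3 + 2 C z$)
$t{\left(K \right)} = -1527$ ($t{\left(K \right)} = \left(-3 + 2 \cdot 16 \cdot 16\right) \left(-3\right) = \left(-3 + 512\right) \left(-3\right) = 509 \left(-3\right) = -1527$)
$A = 560$ ($A = \left(-10 - 30\right) \left(-14\right) = \left(-40\right) \left(-14\right) = 560$)
$A + t{\left(G{\left(9 \right)} \right)} = 560 - 1527 = -967$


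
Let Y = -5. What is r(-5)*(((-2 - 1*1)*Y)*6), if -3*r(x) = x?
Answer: 150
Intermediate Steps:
r(x) = -x/3
r(-5)*(((-2 - 1*1)*Y)*6) = (-⅓*(-5))*(((-2 - 1*1)*(-5))*6) = 5*(((-2 - 1)*(-5))*6)/3 = 5*(-3*(-5)*6)/3 = 5*(15*6)/3 = (5/3)*90 = 150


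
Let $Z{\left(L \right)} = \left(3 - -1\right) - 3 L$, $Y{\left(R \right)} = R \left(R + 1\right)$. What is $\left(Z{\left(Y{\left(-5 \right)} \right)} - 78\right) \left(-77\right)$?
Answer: $10318$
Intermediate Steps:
$Y{\left(R \right)} = R \left(1 + R\right)$
$Z{\left(L \right)} = 4 - 3 L$ ($Z{\left(L \right)} = \left(3 + 1\right) - 3 L = 4 - 3 L$)
$\left(Z{\left(Y{\left(-5 \right)} \right)} - 78\right) \left(-77\right) = \left(\left(4 - 3 \left(- 5 \left(1 - 5\right)\right)\right) - 78\right) \left(-77\right) = \left(\left(4 - 3 \left(\left(-5\right) \left(-4\right)\right)\right) - 78\right) \left(-77\right) = \left(\left(4 - 60\right) - 78\right) \left(-77\right) = \left(-56 - 78\right) \left(-77\right) = \left(-134\right) \left(-77\right) = 10318$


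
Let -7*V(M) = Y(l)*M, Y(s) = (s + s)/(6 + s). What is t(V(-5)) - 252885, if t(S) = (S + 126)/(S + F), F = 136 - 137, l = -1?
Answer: -2276845/9 ≈ -2.5298e+5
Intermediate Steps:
Y(s) = 2*s/(6 + s) (Y(s) = (2*s)/(6 + s) = 2*s/(6 + s))
V(M) = 2*M/35 (V(M) = -2*(-1)/(6 - 1)*M/7 = -2*(-1)/5*M/7 = -2*(-1)*(⅕)*M/7 = -(-2)*M/35 = 2*M/35)
F = -1
t(S) = (126 + S)/(-1 + S) (t(S) = (S + 126)/(S - 1) = (126 + S)/(-1 + S))
t(V(-5)) - 252885 = (126 + (2/35)*(-5))/(-1 + (2/35)*(-5)) - 252885 = (126 - 2/7)/(-1 - 2/7) - 252885 = (880/7)/(-9/7) - 252885 = -7/9*880/7 - 252885 = -880/9 - 252885 = -2276845/9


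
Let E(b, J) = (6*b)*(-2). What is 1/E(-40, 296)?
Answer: 1/480 ≈ 0.0020833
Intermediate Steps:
E(b, J) = -12*b
1/E(-40, 296) = 1/(-12*(-40)) = 1/480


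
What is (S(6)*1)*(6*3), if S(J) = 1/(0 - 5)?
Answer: -18/5 ≈ -3.6000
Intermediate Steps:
S(J) = -⅕ (S(J) = 1/(-5) = -⅕)
(S(6)*1)*(6*3) = (-⅕*1)*(6*3) = -⅕*18 = -18/5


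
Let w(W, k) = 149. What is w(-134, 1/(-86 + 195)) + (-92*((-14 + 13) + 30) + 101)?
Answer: -2418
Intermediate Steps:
w(-134, 1/(-86 + 195)) + (-92*((-14 + 13) + 30) + 101) = 149 + (-92*((-14 + 13) + 30) + 101) = 149 + (-92*(-1 + 30) + 101) = 149 + (-92*29 + 101) = 149 + (-2668 + 101) = 149 - 2567 = -2418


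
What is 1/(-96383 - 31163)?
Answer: -1/127546 ≈ -7.8403e-6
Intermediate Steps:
1/(-96383 - 31163) = 1/(-127546) = -1/127546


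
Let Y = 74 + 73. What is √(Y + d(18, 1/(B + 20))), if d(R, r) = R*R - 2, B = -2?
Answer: √469 ≈ 21.656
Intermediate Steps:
Y = 147
d(R, r) = -2 + R² (d(R, r) = R² - 2 = -2 + R²)
√(Y + d(18, 1/(B + 20))) = √(147 + (-2 + 18²)) = √(147 + (-2 + 324)) = √(147 + 322) = √469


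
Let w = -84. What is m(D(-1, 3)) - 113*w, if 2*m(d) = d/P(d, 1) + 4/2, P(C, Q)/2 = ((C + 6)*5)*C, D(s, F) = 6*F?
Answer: 4556641/480 ≈ 9493.0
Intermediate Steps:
P(C, Q) = 2*C*(30 + 5*C) (P(C, Q) = 2*(((C + 6)*5)*C) = 2*(((6 + C)*5)*C) = 2*((30 + 5*C)*C) = 2*(C*(30 + 5*C)) = 2*C*(30 + 5*C))
m(d) = 1 + 1/(20*(6 + d)) (m(d) = (d/((10*d*(6 + d))) + 4/2)/2 = (d*(1/(10*d*(6 + d))) + 4*(½))/2 = (1/(10*(6 + d)) + 2)/2 = (2 + 1/(10*(6 + d)))/2 = 1 + 1/(20*(6 + d)))
m(D(-1, 3)) - 113*w = (121/20 + 6*3)/(6 + 6*3) - 113*(-84) = (121/20 + 18)/(6 + 18) + 9492 = (481/20)/24 + 9492 = (1/24)*(481/20) + 9492 = 481/480 + 9492 = 4556641/480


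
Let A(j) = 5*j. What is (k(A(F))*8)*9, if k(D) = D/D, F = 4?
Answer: 72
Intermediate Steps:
k(D) = 1
(k(A(F))*8)*9 = (1*8)*9 = 8*9 = 72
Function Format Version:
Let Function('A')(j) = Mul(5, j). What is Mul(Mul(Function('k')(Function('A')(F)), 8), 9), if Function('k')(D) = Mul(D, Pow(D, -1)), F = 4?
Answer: 72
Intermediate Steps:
Function('k')(D) = 1
Mul(Mul(Function('k')(Function('A')(F)), 8), 9) = Mul(Mul(1, 8), 9) = Mul(8, 9) = 72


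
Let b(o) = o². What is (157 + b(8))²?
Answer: 48841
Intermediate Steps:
(157 + b(8))² = (157 + 8²)² = (157 + 64)² = 221² = 48841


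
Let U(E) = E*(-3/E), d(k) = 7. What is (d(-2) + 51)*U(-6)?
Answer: -174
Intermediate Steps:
U(E) = -3
(d(-2) + 51)*U(-6) = (7 + 51)*(-3) = 58*(-3) = -174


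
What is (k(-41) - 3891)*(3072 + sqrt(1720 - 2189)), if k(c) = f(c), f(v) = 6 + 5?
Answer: -11919360 - 3880*I*sqrt(469) ≈ -1.1919e+7 - 84027.0*I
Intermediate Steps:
f(v) = 11
k(c) = 11
(k(-41) - 3891)*(3072 + sqrt(1720 - 2189)) = (11 - 3891)*(3072 + sqrt(1720 - 2189)) = -3880*(3072 + sqrt(-469)) = -3880*(3072 + I*sqrt(469)) = -11919360 - 3880*I*sqrt(469)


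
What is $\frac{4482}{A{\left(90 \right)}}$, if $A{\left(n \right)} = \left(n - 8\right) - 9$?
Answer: $\frac{4482}{73} \approx 61.397$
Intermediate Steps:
$A{\left(n \right)} = -17 + n$ ($A{\left(n \right)} = \left(n + \left(-12 + 4\right)\right) - 9 = \left(n - 8\right) - 9 = \left(-8 + n\right) - 9 = -17 + n$)
$\frac{4482}{A{\left(90 \right)}} = \frac{4482}{-17 + 90} = \frac{4482}{73}$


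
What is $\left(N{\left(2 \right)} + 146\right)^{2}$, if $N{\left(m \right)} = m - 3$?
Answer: $21025$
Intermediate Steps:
$N{\left(m \right)} = -3 + m$ ($N{\left(m \right)} = m - 3 = -3 + m$)
$\left(N{\left(2 \right)} + 146\right)^{2} = \left(\left(-3 + 2\right) + 146\right)^{2} = \left(-1 + 146\right)^{2} = 145^{2} = 21025$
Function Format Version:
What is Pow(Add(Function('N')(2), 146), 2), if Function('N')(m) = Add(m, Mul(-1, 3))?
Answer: 21025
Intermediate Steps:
Function('N')(m) = Add(-3, m) (Function('N')(m) = Add(m, -3) = Add(-3, m))
Pow(Add(Function('N')(2), 146), 2) = Pow(Add(Add(-3, 2), 146), 2) = Pow(Add(-1, 146), 2) = Pow(145, 2) = 21025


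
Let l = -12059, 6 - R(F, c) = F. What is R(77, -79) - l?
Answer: 11988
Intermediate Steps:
R(F, c) = 6 - F
R(77, -79) - l = (6 - 1*77) - 1*(-12059) = (6 - 77) + 12059 = -71 + 12059 = 11988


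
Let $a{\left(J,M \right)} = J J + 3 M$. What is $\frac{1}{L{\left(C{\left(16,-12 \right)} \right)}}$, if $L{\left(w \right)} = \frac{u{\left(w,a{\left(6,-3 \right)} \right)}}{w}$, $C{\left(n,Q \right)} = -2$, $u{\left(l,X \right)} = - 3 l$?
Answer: $- \frac{1}{3} \approx -0.33333$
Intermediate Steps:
$a{\left(J,M \right)} = J^{2} + 3 M$
$L{\left(w \right)} = -3$ ($L{\left(w \right)} = \frac{\left(-3\right) w}{w} = -3$)
$\frac{1}{L{\left(C{\left(16,-12 \right)} \right)}} = \frac{1}{-3} = - \frac{1}{3}$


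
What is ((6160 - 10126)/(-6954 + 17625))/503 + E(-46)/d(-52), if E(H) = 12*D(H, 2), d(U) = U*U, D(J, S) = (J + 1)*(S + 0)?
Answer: -241984921/604739798 ≈ -0.40015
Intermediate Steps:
D(J, S) = S*(1 + J) (D(J, S) = (1 + J)*S = S*(1 + J))
d(U) = U²
E(H) = 24 + 24*H (E(H) = 12*(2*(1 + H)) = 12*(2 + 2*H) = 24 + 24*H)
((6160 - 10126)/(-6954 + 17625))/503 + E(-46)/d(-52) = ((6160 - 10126)/(-6954 + 17625))/503 + (24 + 24*(-46))/((-52)²) = -3966/10671*(1/503) + (24 - 1104)/2704 = -3966*1/10671*(1/503) - 1080*1/2704 = -1322/3557*1/503 - 135/338 = -1322/1789171 - 135/338 = -241984921/604739798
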